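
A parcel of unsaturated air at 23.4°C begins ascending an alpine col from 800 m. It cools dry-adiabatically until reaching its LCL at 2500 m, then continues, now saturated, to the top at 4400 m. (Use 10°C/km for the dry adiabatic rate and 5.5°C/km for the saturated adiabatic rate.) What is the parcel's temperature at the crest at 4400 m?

Dry to 2500 m: -10 × 1.7 km = -17°C, so T = 6.4°C.
Saturated to 4400 m: -5.5 × 1.9 km = -10.45°C, so T = -4.05°C.

-4.05°C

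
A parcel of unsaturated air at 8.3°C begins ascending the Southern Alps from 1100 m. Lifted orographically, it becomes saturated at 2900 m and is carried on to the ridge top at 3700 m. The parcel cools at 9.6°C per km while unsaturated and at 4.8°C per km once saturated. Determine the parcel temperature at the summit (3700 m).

-12.82°C

From 1100 m to 2900 m (dry): cools by 9.6 × 1.8 = 17.28°C, giving -8.98°C.
From 2900 m to 3700 m (saturated): cools by 4.8 × 0.8 = 3.84°C, giving -12.82°C.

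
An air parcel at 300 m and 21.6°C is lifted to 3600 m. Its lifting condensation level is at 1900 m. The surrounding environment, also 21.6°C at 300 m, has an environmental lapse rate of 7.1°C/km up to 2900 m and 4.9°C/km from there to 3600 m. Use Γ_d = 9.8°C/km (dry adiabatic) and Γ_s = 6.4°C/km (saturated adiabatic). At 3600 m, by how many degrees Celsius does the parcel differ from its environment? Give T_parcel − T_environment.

Parcel:
  300–1900 m, dry: Δz = 1.6 km ⇒ ΔT = -15.68°C; T = 5.92°C
  1900–3600 m, saturated: Δz = 1.7 km ⇒ ΔT = -10.88°C; T = -4.96°C
Environment:
  300–2900 m, environment, lower layer: Δz = 2.6 km ⇒ ΔT = -18.46°C; T = 3.14°C
  2900–3600 m, environment, upper layer: Δz = 0.7 km ⇒ ΔT = -3.43°C; T = -0.29°C
T_parcel − T_env = -4.96 − (-0.29) = -4.67°C

-4.67°C (parcel cooler than environment)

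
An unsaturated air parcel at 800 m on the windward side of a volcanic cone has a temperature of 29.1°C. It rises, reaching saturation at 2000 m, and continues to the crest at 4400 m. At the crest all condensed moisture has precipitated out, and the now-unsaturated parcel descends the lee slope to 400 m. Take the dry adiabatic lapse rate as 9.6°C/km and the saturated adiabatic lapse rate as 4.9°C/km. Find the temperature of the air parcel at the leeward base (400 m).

Dry to 2000 m: -9.6 × 1.2 km = -11.52°C, so T = 17.58°C.
Saturated to 4400 m: -4.9 × 2.4 km = -11.76°C, so T = 5.82°C.
Dry descent to 400 m: +9.6 × 4 km = +38.4°C, so T = 44.22°C.

44.22°C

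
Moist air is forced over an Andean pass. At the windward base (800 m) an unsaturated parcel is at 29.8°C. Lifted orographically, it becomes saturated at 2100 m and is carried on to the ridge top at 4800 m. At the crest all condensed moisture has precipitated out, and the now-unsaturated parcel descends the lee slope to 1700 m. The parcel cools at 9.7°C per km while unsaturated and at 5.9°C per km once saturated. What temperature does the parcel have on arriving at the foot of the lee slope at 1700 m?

Dry to 2100 m: -9.7 × 1.3 km = -12.61°C, so T = 17.19°C.
Saturated to 4800 m: -5.9 × 2.7 km = -15.93°C, so T = 1.26°C.
Dry descent to 1700 m: +9.7 × 3.1 km = +30.07°C, so T = 31.33°C.

31.33°C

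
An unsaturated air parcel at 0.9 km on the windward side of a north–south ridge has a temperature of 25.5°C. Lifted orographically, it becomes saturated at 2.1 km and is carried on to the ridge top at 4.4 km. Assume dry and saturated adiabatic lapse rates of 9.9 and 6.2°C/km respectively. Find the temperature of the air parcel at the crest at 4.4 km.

-0.64°C

From 900 m to 2100 m (dry): cools by 9.9 × 1.2 = 11.88°C, giving 13.62°C.
From 2100 m to 4400 m (saturated): cools by 6.2 × 2.3 = 14.26°C, giving -0.64°C.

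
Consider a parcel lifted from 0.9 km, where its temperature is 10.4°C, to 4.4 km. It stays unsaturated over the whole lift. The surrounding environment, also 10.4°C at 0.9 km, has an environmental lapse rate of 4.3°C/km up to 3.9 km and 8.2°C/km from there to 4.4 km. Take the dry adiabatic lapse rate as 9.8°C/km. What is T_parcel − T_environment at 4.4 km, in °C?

-17.3°C (parcel cooler than environment)

Parcel:
  900–4400 m, dry: Δz = 3.5 km ⇒ ΔT = -34.3°C; T = -23.9°C
Environment:
  900–3900 m, environment, lower layer: Δz = 3 km ⇒ ΔT = -12.9°C; T = -2.5°C
  3900–4400 m, environment, upper layer: Δz = 0.5 km ⇒ ΔT = -4.1°C; T = -6.6°C
T_parcel − T_env = -23.9 − (-6.6) = -17.3°C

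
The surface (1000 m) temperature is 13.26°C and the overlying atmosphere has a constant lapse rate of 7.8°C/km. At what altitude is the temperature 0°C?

2700 m

Height above start = (13.26 − 0) / 7.8 = 1.7 km
Altitude = 1000 m + 1700 m = 2700 m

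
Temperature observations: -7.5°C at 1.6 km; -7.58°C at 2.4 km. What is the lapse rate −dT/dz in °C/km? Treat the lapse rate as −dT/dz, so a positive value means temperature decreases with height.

Γ = −ΔT/Δz = (-7.5 − (-7.58)) / (2400 − 1600) m
  = 0.08°C / 0.8 km = 0.1°C/km

0.1°C/km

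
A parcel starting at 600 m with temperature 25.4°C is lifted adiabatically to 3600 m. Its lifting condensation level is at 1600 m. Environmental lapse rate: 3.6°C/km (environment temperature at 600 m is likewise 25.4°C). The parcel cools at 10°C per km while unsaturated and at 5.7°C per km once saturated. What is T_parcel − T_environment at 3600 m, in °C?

Parcel:
  600–1600 m, dry: Δz = 1 km ⇒ ΔT = -10°C; T = 15.4°C
  1600–3600 m, saturated: Δz = 2 km ⇒ ΔT = -11.4°C; T = 4°C
Environment:
  600–3600 m, environment: Δz = 3 km ⇒ ΔT = -10.8°C; T = 14.6°C
T_parcel − T_env = 4 − 14.6 = -10.6°C

-10.6°C (parcel cooler than environment)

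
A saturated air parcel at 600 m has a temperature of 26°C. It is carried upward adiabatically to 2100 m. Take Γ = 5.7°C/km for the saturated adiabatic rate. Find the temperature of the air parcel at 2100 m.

600–2100 m, saturated adiabatic: Δz = 1.5 km ⇒ ΔT = -8.55°C; T = 17.45°C

17.45°C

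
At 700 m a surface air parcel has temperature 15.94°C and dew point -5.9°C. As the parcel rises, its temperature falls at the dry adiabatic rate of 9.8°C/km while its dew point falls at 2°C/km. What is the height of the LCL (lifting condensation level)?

3500 m

T and T_d converge at 9.8 − 2 = 7.8°C per km
Height above start = (15.94 − (-5.9)) / 7.8 = 2.8 km
LCL altitude = 700 m + 2800 m = 3500 m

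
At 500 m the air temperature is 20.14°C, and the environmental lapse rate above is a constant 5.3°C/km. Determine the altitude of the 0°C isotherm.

Height above start = (20.14 − 0) / 5.3 = 3.8 km
Altitude = 500 m + 3800 m = 4300 m

4300 m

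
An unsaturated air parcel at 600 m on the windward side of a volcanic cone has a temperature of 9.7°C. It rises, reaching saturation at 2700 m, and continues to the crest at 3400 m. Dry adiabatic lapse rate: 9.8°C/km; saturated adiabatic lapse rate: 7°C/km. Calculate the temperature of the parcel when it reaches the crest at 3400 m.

-15.78°C

From 600 m to 2700 m (dry): cools by 9.8 × 2.1 = 20.58°C, giving -10.88°C.
From 2700 m to 3400 m (saturated): cools by 7 × 0.7 = 4.9°C, giving -15.78°C.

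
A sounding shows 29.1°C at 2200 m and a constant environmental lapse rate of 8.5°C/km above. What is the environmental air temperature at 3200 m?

From 2200 m to 3200 m (environmental): cools by 8.5 × 1 = 8.5°C, giving 20.6°C.

20.6°C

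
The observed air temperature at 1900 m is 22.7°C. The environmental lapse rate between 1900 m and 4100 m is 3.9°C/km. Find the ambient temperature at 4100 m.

14.12°C

1900 → 4100 m (environmental, 3.9°C/km): ΔT = -3.9 × 2.2 = -8.58°C → T = 14.12°C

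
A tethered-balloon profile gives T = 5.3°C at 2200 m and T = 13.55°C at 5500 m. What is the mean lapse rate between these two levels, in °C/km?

Γ = −ΔT/Δz = (5.3 − 13.55) / (5500 − 2200) m
  = -8.25°C / 3.3 km = -2.5°C/km

-2.5°C/km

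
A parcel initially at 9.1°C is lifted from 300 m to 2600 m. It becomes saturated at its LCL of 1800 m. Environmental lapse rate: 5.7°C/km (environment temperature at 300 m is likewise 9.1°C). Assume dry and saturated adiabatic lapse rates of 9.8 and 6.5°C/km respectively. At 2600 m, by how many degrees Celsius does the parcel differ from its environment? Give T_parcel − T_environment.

Parcel:
  From 300 m to 1800 m (dry): cools by 9.8 × 1.5 = 14.7°C, giving -5.6°C.
  From 1800 m to 2600 m (saturated): cools by 6.5 × 0.8 = 5.2°C, giving -10.8°C.
Environment:
  From 300 m to 2600 m (environment): cools by 5.7 × 2.3 = 13.11°C, giving -4.01°C.
T_parcel − T_env = -10.8 − (-4.01) = -6.79°C

-6.79°C (parcel cooler than environment)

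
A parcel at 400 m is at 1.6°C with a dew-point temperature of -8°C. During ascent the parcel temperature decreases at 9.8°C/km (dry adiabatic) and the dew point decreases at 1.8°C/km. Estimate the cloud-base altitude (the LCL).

T and T_d converge at 9.8 − 1.8 = 8°C per km
Height above start = (1.6 − (-8)) / 8 = 1.2 km
LCL altitude = 400 m + 1200 m = 1600 m

1600 m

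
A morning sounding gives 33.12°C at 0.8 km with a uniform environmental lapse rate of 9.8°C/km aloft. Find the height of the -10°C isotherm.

5.2 km

Height above start = (33.12 − (-10)) / 9.8 = 4.4 km
Altitude = 800 m + 4400 m = 5200 m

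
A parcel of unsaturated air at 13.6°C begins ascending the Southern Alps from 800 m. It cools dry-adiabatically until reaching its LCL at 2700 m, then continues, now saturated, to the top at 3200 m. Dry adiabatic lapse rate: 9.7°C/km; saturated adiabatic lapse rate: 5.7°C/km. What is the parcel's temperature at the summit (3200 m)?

From 800 m to 2700 m (dry): cools by 9.7 × 1.9 = 18.43°C, giving -4.83°C.
From 2700 m to 3200 m (saturated): cools by 5.7 × 0.5 = 2.85°C, giving -7.68°C.

-7.68°C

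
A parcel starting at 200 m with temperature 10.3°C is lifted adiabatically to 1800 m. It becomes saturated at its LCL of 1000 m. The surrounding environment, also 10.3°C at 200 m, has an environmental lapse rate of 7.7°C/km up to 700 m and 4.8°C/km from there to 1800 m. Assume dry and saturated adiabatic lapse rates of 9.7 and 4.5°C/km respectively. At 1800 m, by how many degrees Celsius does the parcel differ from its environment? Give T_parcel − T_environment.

Parcel:
  200–1000 m, dry: Δz = 0.8 km ⇒ ΔT = -7.76°C; T = 2.54°C
  1000–1800 m, saturated: Δz = 0.8 km ⇒ ΔT = -3.6°C; T = -1.06°C
Environment:
  200–700 m, environment, lower layer: Δz = 0.5 km ⇒ ΔT = -3.85°C; T = 6.45°C
  700–1800 m, environment, upper layer: Δz = 1.1 km ⇒ ΔT = -5.28°C; T = 1.17°C
T_parcel − T_env = -1.06 − 1.17 = -2.23°C

-2.23°C (parcel cooler than environment)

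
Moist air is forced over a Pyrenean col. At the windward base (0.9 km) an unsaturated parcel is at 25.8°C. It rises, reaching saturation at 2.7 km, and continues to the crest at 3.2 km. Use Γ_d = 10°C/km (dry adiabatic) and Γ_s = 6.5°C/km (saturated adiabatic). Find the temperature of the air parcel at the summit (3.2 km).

From 900 m to 2700 m (dry): cools by 10 × 1.8 = 18°C, giving 7.8°C.
From 2700 m to 3200 m (saturated): cools by 6.5 × 0.5 = 3.25°C, giving 4.55°C.

4.55°C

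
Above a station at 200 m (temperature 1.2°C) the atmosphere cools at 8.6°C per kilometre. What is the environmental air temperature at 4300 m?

Environmental to 4300 m: -8.6 × 4.1 km = -35.26°C, so T = -34.06°C.

-34.06°C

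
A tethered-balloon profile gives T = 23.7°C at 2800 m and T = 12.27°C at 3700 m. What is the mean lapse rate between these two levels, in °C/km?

12.7°C/km

Γ = −ΔT/Δz = (23.7 − 12.27) / (3700 − 2800) m
  = 11.43°C / 0.9 km = 12.7°C/km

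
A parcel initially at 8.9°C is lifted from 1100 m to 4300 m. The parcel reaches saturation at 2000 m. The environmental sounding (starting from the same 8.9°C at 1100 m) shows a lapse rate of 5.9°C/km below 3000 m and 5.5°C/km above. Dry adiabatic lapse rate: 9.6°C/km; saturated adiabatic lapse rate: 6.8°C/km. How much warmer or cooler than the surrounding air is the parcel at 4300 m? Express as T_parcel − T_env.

-5.92°C (parcel cooler than environment)

Parcel:
  Dry to 2000 m: -9.6 × 0.9 km = -8.64°C, so T = 0.26°C.
  Saturated to 4300 m: -6.8 × 2.3 km = -15.64°C, so T = -15.38°C.
Environment:
  Environment, lower layer to 3000 m: -5.9 × 1.9 km = -11.21°C, so T = -2.31°C.
  Environment, upper layer to 4300 m: -5.5 × 1.3 km = -7.15°C, so T = -9.46°C.
T_parcel − T_env = -15.38 − (-9.46) = -5.92°C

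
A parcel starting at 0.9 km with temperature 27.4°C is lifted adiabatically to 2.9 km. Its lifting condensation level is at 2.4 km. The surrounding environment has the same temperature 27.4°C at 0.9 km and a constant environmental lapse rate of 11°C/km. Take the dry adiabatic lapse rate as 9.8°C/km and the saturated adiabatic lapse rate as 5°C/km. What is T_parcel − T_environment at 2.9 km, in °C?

Parcel:
  900 → 2400 m (dry, 9.8°C/km): ΔT = -9.8 × 1.5 = -14.7°C → T = 12.7°C
  2400 → 2900 m (saturated, 5°C/km): ΔT = -5 × 0.5 = -2.5°C → T = 10.2°C
Environment:
  900 → 2900 m (environment, 11°C/km): ΔT = -11 × 2 = -22°C → T = 5.4°C
T_parcel − T_env = 10.2 − 5.4 = +4.8°C

+4.8°C (parcel warmer than environment)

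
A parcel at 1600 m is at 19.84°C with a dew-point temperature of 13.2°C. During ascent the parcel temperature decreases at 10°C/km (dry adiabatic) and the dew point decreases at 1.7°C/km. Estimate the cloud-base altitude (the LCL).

2400 m

T and T_d converge at 10 − 1.7 = 8.3°C per km
Height above start = (19.84 − 13.2) / 8.3 = 0.8 km
LCL altitude = 1600 m + 800 m = 2400 m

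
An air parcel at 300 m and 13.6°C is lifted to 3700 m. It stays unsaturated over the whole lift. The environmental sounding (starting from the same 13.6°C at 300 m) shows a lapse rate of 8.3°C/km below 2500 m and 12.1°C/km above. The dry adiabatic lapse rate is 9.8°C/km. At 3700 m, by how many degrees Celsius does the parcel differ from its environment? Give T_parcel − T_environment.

-0.54°C (parcel cooler than environment)

Parcel:
  300–3700 m, dry: Δz = 3.4 km ⇒ ΔT = -33.32°C; T = -19.72°C
Environment:
  300–2500 m, environment, lower layer: Δz = 2.2 km ⇒ ΔT = -18.26°C; T = -4.66°C
  2500–3700 m, environment, upper layer: Δz = 1.2 km ⇒ ΔT = -14.52°C; T = -19.18°C
T_parcel − T_env = -19.72 − (-19.18) = -0.54°C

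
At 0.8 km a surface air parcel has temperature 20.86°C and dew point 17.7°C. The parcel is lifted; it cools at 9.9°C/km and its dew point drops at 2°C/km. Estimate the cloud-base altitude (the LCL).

1.2 km

T and T_d converge at 9.9 − 2 = 7.9°C per km
Height above start = (20.86 − 17.7) / 7.9 = 0.4 km
LCL altitude = 800 m + 400 m = 1200 m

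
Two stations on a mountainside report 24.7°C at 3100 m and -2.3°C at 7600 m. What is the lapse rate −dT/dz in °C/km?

6°C/km

Γ = −ΔT/Δz = (24.7 − (-2.3)) / (7600 − 3100) m
  = 27°C / 4.5 km = 6°C/km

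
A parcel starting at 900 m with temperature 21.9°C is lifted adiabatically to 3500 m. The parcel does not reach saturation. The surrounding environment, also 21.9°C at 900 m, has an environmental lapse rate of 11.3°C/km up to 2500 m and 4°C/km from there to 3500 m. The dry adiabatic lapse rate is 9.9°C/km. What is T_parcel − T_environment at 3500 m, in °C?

-3.66°C (parcel cooler than environment)

Parcel:
  900 → 3500 m (dry, 9.9°C/km): ΔT = -9.9 × 2.6 = -25.74°C → T = -3.84°C
Environment:
  900 → 2500 m (environment, lower layer, 11.3°C/km): ΔT = -11.3 × 1.6 = -18.08°C → T = 3.82°C
  2500 → 3500 m (environment, upper layer, 4°C/km): ΔT = -4 × 1 = -4°C → T = -0.18°C
T_parcel − T_env = -3.84 − (-0.18) = -3.66°C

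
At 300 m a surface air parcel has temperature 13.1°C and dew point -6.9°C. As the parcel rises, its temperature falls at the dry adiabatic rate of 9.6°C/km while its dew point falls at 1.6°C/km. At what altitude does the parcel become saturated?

T and T_d converge at 9.6 − 1.6 = 8°C per km
Height above start = (13.1 − (-6.9)) / 8 = 2.5 km
LCL altitude = 300 m + 2500 m = 2800 m

2800 m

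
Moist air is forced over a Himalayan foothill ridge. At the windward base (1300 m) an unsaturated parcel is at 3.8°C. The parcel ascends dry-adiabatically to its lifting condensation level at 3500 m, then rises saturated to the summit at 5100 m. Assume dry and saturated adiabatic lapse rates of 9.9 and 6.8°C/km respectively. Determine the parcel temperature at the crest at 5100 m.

-28.86°C

1300 → 3500 m (dry, 9.9°C/km): ΔT = -9.9 × 2.2 = -21.78°C → T = -17.98°C
3500 → 5100 m (saturated, 6.8°C/km): ΔT = -6.8 × 1.6 = -10.88°C → T = -28.86°C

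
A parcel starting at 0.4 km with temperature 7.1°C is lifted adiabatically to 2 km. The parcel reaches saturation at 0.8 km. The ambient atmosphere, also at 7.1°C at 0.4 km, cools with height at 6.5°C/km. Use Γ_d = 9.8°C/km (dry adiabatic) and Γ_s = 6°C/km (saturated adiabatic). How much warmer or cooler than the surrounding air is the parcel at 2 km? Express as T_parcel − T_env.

-0.72°C (parcel cooler than environment)

Parcel:
  From 400 m to 800 m (dry): cools by 9.8 × 0.4 = 3.92°C, giving 3.18°C.
  From 800 m to 2000 m (saturated): cools by 6 × 1.2 = 7.2°C, giving -4.02°C.
Environment:
  From 400 m to 2000 m (environment): cools by 6.5 × 1.6 = 10.4°C, giving -3.3°C.
T_parcel − T_env = -4.02 − (-3.3) = -0.72°C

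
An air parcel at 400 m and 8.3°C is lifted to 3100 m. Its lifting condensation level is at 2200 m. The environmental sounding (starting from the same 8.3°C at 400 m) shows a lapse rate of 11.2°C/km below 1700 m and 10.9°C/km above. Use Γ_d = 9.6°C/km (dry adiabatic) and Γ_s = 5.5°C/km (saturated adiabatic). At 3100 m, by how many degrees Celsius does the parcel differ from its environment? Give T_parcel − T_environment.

+7.59°C (parcel warmer than environment)

Parcel:
  400–2200 m, dry: Δz = 1.8 km ⇒ ΔT = -17.28°C; T = -8.98°C
  2200–3100 m, saturated: Δz = 0.9 km ⇒ ΔT = -4.95°C; T = -13.93°C
Environment:
  400–1700 m, environment, lower layer: Δz = 1.3 km ⇒ ΔT = -14.56°C; T = -6.26°C
  1700–3100 m, environment, upper layer: Δz = 1.4 km ⇒ ΔT = -15.26°C; T = -21.52°C
T_parcel − T_env = -13.93 − (-21.52) = +7.59°C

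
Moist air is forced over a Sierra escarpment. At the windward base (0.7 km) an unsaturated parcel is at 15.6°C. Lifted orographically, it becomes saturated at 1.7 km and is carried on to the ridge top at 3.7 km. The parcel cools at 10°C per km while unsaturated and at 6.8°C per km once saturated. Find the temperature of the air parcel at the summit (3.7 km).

-8°C

700 → 1700 m (dry, 10°C/km): ΔT = -10 × 1 = -10°C → T = 5.6°C
1700 → 3700 m (saturated, 6.8°C/km): ΔT = -6.8 × 2 = -13.6°C → T = -8°C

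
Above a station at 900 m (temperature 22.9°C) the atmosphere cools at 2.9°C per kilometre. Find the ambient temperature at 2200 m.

900 → 2200 m (environmental, 2.9°C/km): ΔT = -2.9 × 1.3 = -3.77°C → T = 19.13°C

19.13°C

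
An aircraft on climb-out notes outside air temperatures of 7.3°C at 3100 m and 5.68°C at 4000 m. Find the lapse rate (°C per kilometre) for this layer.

1.8°C/km

Γ = −ΔT/Δz = (7.3 − 5.68) / (4000 − 3100) m
  = 1.62°C / 0.9 km = 1.8°C/km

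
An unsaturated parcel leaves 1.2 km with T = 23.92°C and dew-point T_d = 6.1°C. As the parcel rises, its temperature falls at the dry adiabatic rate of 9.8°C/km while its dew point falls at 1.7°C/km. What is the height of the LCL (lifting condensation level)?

T and T_d converge at 9.8 − 1.7 = 8.1°C per km
Height above start = (23.92 − 6.1) / 8.1 = 2.2 km
LCL altitude = 1200 m + 2200 m = 3400 m

3.4 km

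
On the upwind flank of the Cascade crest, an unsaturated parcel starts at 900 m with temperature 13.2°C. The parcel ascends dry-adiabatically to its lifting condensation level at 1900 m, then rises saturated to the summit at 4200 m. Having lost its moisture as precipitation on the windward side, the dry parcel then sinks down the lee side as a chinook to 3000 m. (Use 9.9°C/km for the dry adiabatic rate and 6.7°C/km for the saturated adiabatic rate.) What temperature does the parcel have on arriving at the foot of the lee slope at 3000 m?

900–1900 m, dry: Δz = 1 km ⇒ ΔT = -9.9°C; T = 3.3°C
1900–4200 m, saturated: Δz = 2.3 km ⇒ ΔT = -15.41°C; T = -12.11°C
4200–3000 m, dry descent: Δz = 1.2 km ⇒ ΔT = +11.88°C; T = -0.23°C

-0.23°C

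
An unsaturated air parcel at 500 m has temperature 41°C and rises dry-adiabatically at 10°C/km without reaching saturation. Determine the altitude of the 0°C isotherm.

Height above start = (41 − 0) / 10 = 4.1 km
Altitude = 500 m + 4100 m = 4600 m

4600 m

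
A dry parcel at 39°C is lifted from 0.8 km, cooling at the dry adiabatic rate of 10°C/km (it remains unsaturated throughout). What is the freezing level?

4.7 km

Height above start = (39 − 0) / 10 = 3.9 km
Altitude = 800 m + 3900 m = 4700 m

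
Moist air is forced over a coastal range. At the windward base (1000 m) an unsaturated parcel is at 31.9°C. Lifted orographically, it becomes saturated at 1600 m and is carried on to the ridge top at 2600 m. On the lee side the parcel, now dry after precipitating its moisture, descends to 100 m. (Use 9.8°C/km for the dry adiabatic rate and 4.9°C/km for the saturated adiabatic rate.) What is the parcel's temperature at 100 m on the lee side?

1000–1600 m, dry: Δz = 0.6 km ⇒ ΔT = -5.88°C; T = 26.02°C
1600–2600 m, saturated: Δz = 1 km ⇒ ΔT = -4.9°C; T = 21.12°C
2600–100 m, dry descent: Δz = 2.5 km ⇒ ΔT = +24.5°C; T = 45.62°C

45.62°C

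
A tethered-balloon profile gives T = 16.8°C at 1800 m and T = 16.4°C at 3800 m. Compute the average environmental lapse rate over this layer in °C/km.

0.2°C/km

Γ = −ΔT/Δz = (16.8 − 16.4) / (3800 − 1800) m
  = 0.4°C / 2 km = 0.2°C/km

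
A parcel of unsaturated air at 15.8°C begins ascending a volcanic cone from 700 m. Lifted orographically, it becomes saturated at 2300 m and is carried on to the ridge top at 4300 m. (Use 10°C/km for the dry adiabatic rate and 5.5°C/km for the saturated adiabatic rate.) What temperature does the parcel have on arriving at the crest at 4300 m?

700 → 2300 m (dry, 10°C/km): ΔT = -10 × 1.6 = -16°C → T = -0.2°C
2300 → 4300 m (saturated, 5.5°C/km): ΔT = -5.5 × 2 = -11°C → T = -11.2°C

-11.2°C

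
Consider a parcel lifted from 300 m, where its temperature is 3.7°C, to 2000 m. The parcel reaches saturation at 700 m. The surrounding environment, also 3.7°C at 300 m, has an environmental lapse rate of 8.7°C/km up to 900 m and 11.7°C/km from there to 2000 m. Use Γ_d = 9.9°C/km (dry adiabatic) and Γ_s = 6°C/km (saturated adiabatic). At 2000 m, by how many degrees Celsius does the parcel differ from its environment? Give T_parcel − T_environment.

Parcel:
  300 → 700 m (dry, 9.9°C/km): ΔT = -9.9 × 0.4 = -3.96°C → T = -0.26°C
  700 → 2000 m (saturated, 6°C/km): ΔT = -6 × 1.3 = -7.8°C → T = -8.06°C
Environment:
  300 → 900 m (environment, lower layer, 8.7°C/km): ΔT = -8.7 × 0.6 = -5.22°C → T = -1.52°C
  900 → 2000 m (environment, upper layer, 11.7°C/km): ΔT = -11.7 × 1.1 = -12.87°C → T = -14.39°C
T_parcel − T_env = -8.06 − (-14.39) = +6.33°C

+6.33°C (parcel warmer than environment)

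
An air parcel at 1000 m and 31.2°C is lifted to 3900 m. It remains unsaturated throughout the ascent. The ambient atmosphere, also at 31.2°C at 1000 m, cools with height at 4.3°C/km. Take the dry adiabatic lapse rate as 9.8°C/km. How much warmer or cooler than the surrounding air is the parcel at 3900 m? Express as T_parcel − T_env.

-15.95°C (parcel cooler than environment)

Parcel:
  1000–3900 m, dry: Δz = 2.9 km ⇒ ΔT = -28.42°C; T = 2.78°C
Environment:
  1000–3900 m, environment: Δz = 2.9 km ⇒ ΔT = -12.47°C; T = 18.73°C
T_parcel − T_env = 2.78 − 18.73 = -15.95°C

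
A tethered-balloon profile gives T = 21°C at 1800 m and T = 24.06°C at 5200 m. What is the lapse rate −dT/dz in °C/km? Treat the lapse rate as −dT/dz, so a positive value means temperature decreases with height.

-0.9°C/km

Γ = −ΔT/Δz = (21 − 24.06) / (5200 − 1800) m
  = -3.06°C / 3.4 km = -0.9°C/km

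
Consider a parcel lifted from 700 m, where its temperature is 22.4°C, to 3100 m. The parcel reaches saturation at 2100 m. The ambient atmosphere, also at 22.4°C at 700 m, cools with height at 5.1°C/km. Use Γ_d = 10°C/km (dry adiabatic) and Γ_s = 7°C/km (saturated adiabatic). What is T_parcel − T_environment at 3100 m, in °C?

-8.76°C (parcel cooler than environment)

Parcel:
  Dry to 2100 m: -10 × 1.4 km = -14°C, so T = 8.4°C.
  Saturated to 3100 m: -7 × 1 km = -7°C, so T = 1.4°C.
Environment:
  Environment to 3100 m: -5.1 × 2.4 km = -12.24°C, so T = 10.16°C.
T_parcel − T_env = 1.4 − 10.16 = -8.76°C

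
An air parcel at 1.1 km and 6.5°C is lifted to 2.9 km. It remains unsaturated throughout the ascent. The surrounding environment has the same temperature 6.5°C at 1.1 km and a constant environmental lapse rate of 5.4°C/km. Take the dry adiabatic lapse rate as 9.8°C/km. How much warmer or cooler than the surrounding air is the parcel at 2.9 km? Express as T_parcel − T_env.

-7.92°C (parcel cooler than environment)

Parcel:
  1100–2900 m, dry: Δz = 1.8 km ⇒ ΔT = -17.64°C; T = -11.14°C
Environment:
  1100–2900 m, environment: Δz = 1.8 km ⇒ ΔT = -9.72°C; T = -3.22°C
T_parcel − T_env = -11.14 − (-3.22) = -7.92°C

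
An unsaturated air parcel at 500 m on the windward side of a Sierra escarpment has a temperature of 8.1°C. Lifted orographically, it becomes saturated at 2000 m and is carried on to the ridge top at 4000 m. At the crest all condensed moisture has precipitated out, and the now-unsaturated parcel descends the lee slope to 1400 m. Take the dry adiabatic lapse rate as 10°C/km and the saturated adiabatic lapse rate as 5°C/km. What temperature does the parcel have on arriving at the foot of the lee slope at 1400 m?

9.1°C

From 500 m to 2000 m (dry): cools by 10 × 1.5 = 15°C, giving -6.9°C.
From 2000 m to 4000 m (saturated): cools by 5 × 2 = 10°C, giving -16.9°C.
From 4000 m to 1400 m (dry descent): warms by 10 × 2.6 = 26°C, giving 9.1°C.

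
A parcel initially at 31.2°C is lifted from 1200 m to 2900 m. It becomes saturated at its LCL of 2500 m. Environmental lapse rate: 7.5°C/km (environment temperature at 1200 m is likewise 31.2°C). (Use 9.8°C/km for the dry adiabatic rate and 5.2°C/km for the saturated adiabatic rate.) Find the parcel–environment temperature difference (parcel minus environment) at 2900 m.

Parcel:
  1200–2500 m, dry: Δz = 1.3 km ⇒ ΔT = -12.74°C; T = 18.46°C
  2500–2900 m, saturated: Δz = 0.4 km ⇒ ΔT = -2.08°C; T = 16.38°C
Environment:
  1200–2900 m, environment: Δz = 1.7 km ⇒ ΔT = -12.75°C; T = 18.45°C
T_parcel − T_env = 16.38 − 18.45 = -2.07°C

-2.07°C (parcel cooler than environment)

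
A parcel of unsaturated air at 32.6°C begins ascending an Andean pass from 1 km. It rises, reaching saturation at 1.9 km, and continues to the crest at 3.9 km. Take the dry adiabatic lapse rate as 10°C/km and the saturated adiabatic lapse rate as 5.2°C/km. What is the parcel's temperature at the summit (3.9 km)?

From 1000 m to 1900 m (dry): cools by 10 × 0.9 = 9°C, giving 23.6°C.
From 1900 m to 3900 m (saturated): cools by 5.2 × 2 = 10.4°C, giving 13.2°C.

13.2°C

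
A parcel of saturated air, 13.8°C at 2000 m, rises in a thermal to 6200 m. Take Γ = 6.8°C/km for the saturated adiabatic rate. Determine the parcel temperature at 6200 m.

-14.76°C

From 2000 m to 6200 m (saturated adiabatic): cools by 6.8 × 4.2 = 28.56°C, giving -14.76°C.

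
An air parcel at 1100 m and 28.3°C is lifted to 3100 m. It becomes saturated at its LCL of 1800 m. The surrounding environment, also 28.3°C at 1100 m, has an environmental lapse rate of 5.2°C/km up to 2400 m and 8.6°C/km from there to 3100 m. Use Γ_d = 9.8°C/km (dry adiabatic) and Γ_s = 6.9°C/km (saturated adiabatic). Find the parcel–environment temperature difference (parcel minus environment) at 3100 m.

-3.05°C (parcel cooler than environment)

Parcel:
  From 1100 m to 1800 m (dry): cools by 9.8 × 0.7 = 6.86°C, giving 21.44°C.
  From 1800 m to 3100 m (saturated): cools by 6.9 × 1.3 = 8.97°C, giving 12.47°C.
Environment:
  From 1100 m to 2400 m (environment, lower layer): cools by 5.2 × 1.3 = 6.76°C, giving 21.54°C.
  From 2400 m to 3100 m (environment, upper layer): cools by 8.6 × 0.7 = 6.02°C, giving 15.52°C.
T_parcel − T_env = 12.47 − 15.52 = -3.05°C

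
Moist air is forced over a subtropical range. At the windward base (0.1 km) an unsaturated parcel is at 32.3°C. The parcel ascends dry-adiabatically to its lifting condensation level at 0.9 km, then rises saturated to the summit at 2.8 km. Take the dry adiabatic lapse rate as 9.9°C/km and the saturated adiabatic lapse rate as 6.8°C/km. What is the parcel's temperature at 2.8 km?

11.46°C

From 100 m to 900 m (dry): cools by 9.9 × 0.8 = 7.92°C, giving 24.38°C.
From 900 m to 2800 m (saturated): cools by 6.8 × 1.9 = 12.92°C, giving 11.46°C.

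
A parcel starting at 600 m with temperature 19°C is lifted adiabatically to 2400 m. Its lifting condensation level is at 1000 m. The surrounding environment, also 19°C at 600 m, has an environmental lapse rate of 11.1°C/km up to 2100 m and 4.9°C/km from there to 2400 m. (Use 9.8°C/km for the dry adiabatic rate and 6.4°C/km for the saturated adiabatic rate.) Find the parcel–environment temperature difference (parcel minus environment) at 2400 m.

Parcel:
  From 600 m to 1000 m (dry): cools by 9.8 × 0.4 = 3.92°C, giving 15.08°C.
  From 1000 m to 2400 m (saturated): cools by 6.4 × 1.4 = 8.96°C, giving 6.12°C.
Environment:
  From 600 m to 2100 m (environment, lower layer): cools by 11.1 × 1.5 = 16.65°C, giving 2.35°C.
  From 2100 m to 2400 m (environment, upper layer): cools by 4.9 × 0.3 = 1.47°C, giving 0.88°C.
T_parcel − T_env = 6.12 − 0.88 = +5.24°C

+5.24°C (parcel warmer than environment)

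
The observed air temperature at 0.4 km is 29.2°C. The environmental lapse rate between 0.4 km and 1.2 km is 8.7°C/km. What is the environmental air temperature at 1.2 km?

22.24°C

400–1200 m, environmental: Δz = 0.8 km ⇒ ΔT = -6.96°C; T = 22.24°C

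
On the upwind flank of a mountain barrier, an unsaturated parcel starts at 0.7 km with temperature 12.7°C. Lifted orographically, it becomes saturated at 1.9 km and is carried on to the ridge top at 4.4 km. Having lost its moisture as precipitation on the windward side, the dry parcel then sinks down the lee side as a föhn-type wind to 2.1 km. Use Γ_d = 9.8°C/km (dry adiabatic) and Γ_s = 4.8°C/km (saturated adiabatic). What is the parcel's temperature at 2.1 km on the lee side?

Dry to 1900 m: -9.8 × 1.2 km = -11.76°C, so T = 0.94°C.
Saturated to 4400 m: -4.8 × 2.5 km = -12°C, so T = -11.06°C.
Dry descent to 2100 m: +9.8 × 2.3 km = +22.54°C, so T = 11.48°C.

11.48°C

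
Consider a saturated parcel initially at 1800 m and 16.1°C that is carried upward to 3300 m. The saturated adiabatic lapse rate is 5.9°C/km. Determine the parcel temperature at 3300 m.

Saturated adiabatic to 3300 m: -5.9 × 1.5 km = -8.85°C, so T = 7.25°C.

7.25°C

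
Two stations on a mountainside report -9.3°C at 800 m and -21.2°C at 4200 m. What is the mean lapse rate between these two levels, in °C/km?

Γ = −ΔT/Δz = (-9.3 − (-21.2)) / (4200 − 800) m
  = 11.9°C / 3.4 km = 3.5°C/km

3.5°C/km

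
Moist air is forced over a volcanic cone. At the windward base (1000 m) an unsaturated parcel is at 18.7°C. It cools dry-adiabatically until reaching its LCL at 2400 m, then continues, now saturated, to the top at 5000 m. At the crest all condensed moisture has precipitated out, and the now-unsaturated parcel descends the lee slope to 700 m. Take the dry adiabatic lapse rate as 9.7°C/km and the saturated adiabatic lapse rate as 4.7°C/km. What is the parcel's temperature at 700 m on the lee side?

Dry to 2400 m: -9.7 × 1.4 km = -13.58°C, so T = 5.12°C.
Saturated to 5000 m: -4.7 × 2.6 km = -12.22°C, so T = -7.1°C.
Dry descent to 700 m: +9.7 × 4.3 km = +41.71°C, so T = 34.61°C.

34.61°C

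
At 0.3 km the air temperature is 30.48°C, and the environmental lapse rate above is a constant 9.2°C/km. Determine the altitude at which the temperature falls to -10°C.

Height above start = (30.48 − (-10)) / 9.2 = 4.4 km
Altitude = 300 m + 4400 m = 4700 m

4.7 km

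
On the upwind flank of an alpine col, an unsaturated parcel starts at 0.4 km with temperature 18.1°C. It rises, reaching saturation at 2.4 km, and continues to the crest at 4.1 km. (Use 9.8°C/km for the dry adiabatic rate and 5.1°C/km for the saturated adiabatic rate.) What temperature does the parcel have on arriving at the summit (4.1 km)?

-10.17°C

400–2400 m, dry: Δz = 2 km ⇒ ΔT = -19.6°C; T = -1.5°C
2400–4100 m, saturated: Δz = 1.7 km ⇒ ΔT = -8.67°C; T = -10.17°C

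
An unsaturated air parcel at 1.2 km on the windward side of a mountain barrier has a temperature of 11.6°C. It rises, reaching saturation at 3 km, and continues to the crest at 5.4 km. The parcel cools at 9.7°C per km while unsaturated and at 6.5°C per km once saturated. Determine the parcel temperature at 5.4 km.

From 1200 m to 3000 m (dry): cools by 9.7 × 1.8 = 17.46°C, giving -5.86°C.
From 3000 m to 5400 m (saturated): cools by 6.5 × 2.4 = 15.6°C, giving -21.46°C.

-21.46°C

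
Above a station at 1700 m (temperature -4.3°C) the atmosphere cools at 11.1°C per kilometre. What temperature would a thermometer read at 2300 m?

From 1700 m to 2300 m (environmental): cools by 11.1 × 0.6 = 6.66°C, giving -10.96°C.

-10.96°C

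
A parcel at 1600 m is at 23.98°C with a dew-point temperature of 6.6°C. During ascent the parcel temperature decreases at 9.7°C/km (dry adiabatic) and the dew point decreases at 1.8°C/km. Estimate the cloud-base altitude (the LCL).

T and T_d converge at 9.7 − 1.8 = 7.9°C per km
Height above start = (23.98 − 6.6) / 7.9 = 2.2 km
LCL altitude = 1600 m + 2200 m = 3800 m

3800 m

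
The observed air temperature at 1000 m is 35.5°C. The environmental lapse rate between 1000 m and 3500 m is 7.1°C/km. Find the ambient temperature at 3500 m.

17.75°C

Environmental to 3500 m: -7.1 × 2.5 km = -17.75°C, so T = 17.75°C.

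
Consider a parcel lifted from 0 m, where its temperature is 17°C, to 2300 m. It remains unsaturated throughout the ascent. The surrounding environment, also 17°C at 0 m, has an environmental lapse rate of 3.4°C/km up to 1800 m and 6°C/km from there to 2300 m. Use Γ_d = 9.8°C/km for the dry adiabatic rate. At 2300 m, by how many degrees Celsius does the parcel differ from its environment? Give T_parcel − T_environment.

Parcel:
  0 → 2300 m (dry, 9.8°C/km): ΔT = -9.8 × 2.3 = -22.54°C → T = -5.54°C
Environment:
  0 → 1800 m (environment, lower layer, 3.4°C/km): ΔT = -3.4 × 1.8 = -6.12°C → T = 10.88°C
  1800 → 2300 m (environment, upper layer, 6°C/km): ΔT = -6 × 0.5 = -3°C → T = 7.88°C
T_parcel − T_env = -5.54 − 7.88 = -13.42°C

-13.42°C (parcel cooler than environment)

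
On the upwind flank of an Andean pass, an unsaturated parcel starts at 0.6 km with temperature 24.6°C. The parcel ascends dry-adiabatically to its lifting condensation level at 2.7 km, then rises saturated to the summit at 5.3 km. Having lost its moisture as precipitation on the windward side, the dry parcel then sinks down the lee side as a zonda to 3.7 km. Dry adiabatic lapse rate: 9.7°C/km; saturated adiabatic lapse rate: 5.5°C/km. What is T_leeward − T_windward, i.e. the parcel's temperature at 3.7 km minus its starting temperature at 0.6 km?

-19.15°C

Dry to 2700 m: -9.7 × 2.1 km = -20.37°C, so T = 4.23°C.
Saturated to 5300 m: -5.5 × 2.6 km = -14.3°C, so T = -10.07°C.
Dry descent to 3700 m: +9.7 × 1.6 km = +15.52°C, so T = 5.45°C.
Net change vs windward start: 5.45 − 24.6 = -19.15°C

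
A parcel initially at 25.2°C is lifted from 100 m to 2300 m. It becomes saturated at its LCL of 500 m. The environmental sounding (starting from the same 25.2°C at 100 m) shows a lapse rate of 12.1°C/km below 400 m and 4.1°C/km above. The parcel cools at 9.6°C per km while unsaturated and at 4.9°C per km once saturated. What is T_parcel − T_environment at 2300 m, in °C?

-1.24°C (parcel cooler than environment)

Parcel:
  100 → 500 m (dry, 9.6°C/km): ΔT = -9.6 × 0.4 = -3.84°C → T = 21.36°C
  500 → 2300 m (saturated, 4.9°C/km): ΔT = -4.9 × 1.8 = -8.82°C → T = 12.54°C
Environment:
  100 → 400 m (environment, lower layer, 12.1°C/km): ΔT = -12.1 × 0.3 = -3.63°C → T = 21.57°C
  400 → 2300 m (environment, upper layer, 4.1°C/km): ΔT = -4.1 × 1.9 = -7.79°C → T = 13.78°C
T_parcel − T_env = 12.54 − 13.78 = -1.24°C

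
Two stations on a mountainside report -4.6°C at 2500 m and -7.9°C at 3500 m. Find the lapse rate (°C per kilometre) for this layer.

3.3°C/km

Γ = −ΔT/Δz = (-4.6 − (-7.9)) / (3500 − 2500) m
  = 3.3°C / 1 km = 3.3°C/km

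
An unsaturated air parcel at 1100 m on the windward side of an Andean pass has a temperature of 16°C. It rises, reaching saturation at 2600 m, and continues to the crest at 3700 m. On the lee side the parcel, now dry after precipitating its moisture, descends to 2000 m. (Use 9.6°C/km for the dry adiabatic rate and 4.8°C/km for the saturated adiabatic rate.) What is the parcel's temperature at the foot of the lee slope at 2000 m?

12.64°C

From 1100 m to 2600 m (dry): cools by 9.6 × 1.5 = 14.4°C, giving 1.6°C.
From 2600 m to 3700 m (saturated): cools by 4.8 × 1.1 = 5.28°C, giving -3.68°C.
From 3700 m to 2000 m (dry descent): warms by 9.6 × 1.7 = 16.32°C, giving 12.64°C.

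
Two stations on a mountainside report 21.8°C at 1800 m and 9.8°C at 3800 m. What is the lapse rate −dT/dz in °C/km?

6°C/km

Γ = −ΔT/Δz = (21.8 − 9.8) / (3800 − 1800) m
  = 12°C / 2 km = 6°C/km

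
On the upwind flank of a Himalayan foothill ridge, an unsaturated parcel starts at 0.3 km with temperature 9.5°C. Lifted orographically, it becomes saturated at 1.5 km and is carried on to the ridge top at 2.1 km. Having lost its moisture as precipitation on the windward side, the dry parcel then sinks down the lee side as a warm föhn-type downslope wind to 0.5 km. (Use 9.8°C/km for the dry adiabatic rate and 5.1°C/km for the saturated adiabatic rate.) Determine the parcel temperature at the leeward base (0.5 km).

10.36°C

Dry to 1500 m: -9.8 × 1.2 km = -11.76°C, so T = -2.26°C.
Saturated to 2100 m: -5.1 × 0.6 km = -3.06°C, so T = -5.32°C.
Dry descent to 500 m: +9.8 × 1.6 km = +15.68°C, so T = 10.36°C.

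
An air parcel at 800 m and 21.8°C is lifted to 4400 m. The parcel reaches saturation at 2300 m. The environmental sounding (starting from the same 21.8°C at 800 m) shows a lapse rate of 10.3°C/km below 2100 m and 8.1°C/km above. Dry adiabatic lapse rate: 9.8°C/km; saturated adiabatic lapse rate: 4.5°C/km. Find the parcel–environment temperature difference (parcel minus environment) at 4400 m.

Parcel:
  800 → 2300 m (dry, 9.8°C/km): ΔT = -9.8 × 1.5 = -14.7°C → T = 7.1°C
  2300 → 4400 m (saturated, 4.5°C/km): ΔT = -4.5 × 2.1 = -9.45°C → T = -2.35°C
Environment:
  800 → 2100 m (environment, lower layer, 10.3°C/km): ΔT = -10.3 × 1.3 = -13.39°C → T = 8.41°C
  2100 → 4400 m (environment, upper layer, 8.1°C/km): ΔT = -8.1 × 2.3 = -18.63°C → T = -10.22°C
T_parcel − T_env = -2.35 − (-10.22) = +7.87°C

+7.87°C (parcel warmer than environment)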